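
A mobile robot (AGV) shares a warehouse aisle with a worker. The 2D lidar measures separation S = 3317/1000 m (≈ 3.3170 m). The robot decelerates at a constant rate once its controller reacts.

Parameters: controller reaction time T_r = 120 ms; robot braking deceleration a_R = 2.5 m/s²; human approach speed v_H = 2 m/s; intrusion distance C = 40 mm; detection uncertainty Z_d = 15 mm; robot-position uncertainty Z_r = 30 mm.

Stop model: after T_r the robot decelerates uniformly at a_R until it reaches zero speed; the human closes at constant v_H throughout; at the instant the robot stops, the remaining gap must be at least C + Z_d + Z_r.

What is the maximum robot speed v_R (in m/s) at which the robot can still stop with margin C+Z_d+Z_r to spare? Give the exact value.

quadratic (1/5)·v² + (23/25)·v + (-374/125) = 0
  disc = (23/25)² − 4·(1/5)·(-374/125) = 81/25 ; √disc = 9/5
  v_R = (−(23/25) + 9/5) / (2·(1/5)) = 11/5 m/s
check:
braking lasts T_s = (11/5)/(5/2) = 0.8800 s
robot covers v_R·T_r = 2.2000·0.1200 = 0.2640 m before braking
robot covers 2.2000·0.8800 − ½·2.5000·0.8800² = 0.9680 m while stopping
human over T_r+T_s: 2.0000·(0.1200+0.8800) = 2.0000 m
C+Z_d+Z_r = 0.0400+0.0150+0.0300 = 0.0850 m
sum ≈ 0.2640+0.9680+2.0000+0.0850 ≈ 3.3170 m = S ✓

v_R_max = 11/5 m/s = 2.2000 m/s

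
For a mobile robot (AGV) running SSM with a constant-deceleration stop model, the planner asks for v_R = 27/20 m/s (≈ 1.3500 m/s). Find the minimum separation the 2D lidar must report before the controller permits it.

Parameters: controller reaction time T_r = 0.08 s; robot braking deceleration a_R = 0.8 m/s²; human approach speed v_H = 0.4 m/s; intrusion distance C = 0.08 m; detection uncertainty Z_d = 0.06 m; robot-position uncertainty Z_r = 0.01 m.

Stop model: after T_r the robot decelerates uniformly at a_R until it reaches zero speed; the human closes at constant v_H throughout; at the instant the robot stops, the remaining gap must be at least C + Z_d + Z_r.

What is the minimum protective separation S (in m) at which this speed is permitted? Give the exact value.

S_min = 6733/3200 m = 2.1041 m

braking lasts T_s = (27/20)/(4/5) = 1.6875 s
robot in T_r: 1.3500·0.0800 = 0.1080 m
braking distance = 1.3500²/(2·0.8000) = 1.1391 m
person approaches 0.4000·(0.0800+1.6875) = 0.7070 m
residual clearance needed = 0.0800+0.0600+0.0100 = 0.1500 m
S_min ≈ 0.1080+1.1391+0.7070+0.1500  ⇒  S_min = 6733/3200 m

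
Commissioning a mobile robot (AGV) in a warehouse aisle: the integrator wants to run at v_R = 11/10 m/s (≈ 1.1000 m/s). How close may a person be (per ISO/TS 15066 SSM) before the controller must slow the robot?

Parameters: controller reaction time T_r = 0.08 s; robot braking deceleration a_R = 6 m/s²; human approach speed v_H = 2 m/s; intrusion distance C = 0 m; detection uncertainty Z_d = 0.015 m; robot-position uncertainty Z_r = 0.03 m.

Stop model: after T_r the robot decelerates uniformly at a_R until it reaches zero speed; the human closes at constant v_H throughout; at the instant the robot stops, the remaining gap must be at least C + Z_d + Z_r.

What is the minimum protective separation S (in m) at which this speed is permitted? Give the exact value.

braking lasts T_s = (11/10)/6 = 0.1833 s
robot covers v_R·T_r = 1.1000·0.0800 = 0.0880 m before braking
robot under decel: 1.1000²/(2·6.0000) = 0.1008 m
person approaches 2.0000·(0.0800+0.1833) = 0.5267 m
margins: 0.0000+0.0150+0.0300 = 0.0450 m
S_min ≈ 0.0880+0.1008+0.5267+0.0450  ⇒  S_min = 1521/2000 m

S_min = 1521/2000 m = 0.7605 m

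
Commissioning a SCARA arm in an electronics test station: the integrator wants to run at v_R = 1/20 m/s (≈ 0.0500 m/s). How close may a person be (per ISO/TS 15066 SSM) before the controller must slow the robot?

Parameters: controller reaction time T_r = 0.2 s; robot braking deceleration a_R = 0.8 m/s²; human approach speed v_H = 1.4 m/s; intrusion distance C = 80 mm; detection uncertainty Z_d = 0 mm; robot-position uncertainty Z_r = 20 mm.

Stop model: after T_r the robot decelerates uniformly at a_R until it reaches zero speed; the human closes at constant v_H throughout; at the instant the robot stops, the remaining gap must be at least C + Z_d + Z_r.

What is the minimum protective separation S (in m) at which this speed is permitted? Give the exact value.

S_min = 1533/3200 m = 0.4791 m

T_s = v_R/a_R = (1/20)/(4/5) = 0.0625 s
reaction-phase robot travel = 0.0500·0.2000 = 0.0100 m
braking distance = 0.0500²/(2·0.8000) = 0.0016 m
person approaches 1.4000·(0.2000+0.0625) = 0.3675 m
C+Z_d+Z_r = 0.0800+0.0000+0.0200 = 0.1000 m
S_min ≈ 0.0100+0.0016+0.3675+0.1000  ⇒  S_min = 1533/3200 m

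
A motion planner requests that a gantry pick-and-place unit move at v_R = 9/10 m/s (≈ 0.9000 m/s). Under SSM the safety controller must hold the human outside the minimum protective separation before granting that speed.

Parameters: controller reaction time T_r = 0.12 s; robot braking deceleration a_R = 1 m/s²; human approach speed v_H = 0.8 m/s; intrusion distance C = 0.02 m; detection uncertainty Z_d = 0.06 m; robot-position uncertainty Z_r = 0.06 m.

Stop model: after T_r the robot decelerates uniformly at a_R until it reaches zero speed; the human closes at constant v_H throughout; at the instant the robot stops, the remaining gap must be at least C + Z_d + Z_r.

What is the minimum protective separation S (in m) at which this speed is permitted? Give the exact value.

S_min = 1469/1000 m = 1.4690 m

stop time T_s = (9/10)/1 = 0.9000 s
robot covers v_R·T_r = 0.9000·0.1200 = 0.1080 m before braking
robot under decel: 0.9000²/(2·1.0000) = 0.4050 m
person approaches 0.8000·(0.1200+0.9000) = 0.8160 m
residual clearance needed = 0.0200+0.0600+0.0600 = 0.1400 m
S_min ≈ 0.1080+0.4050+0.8160+0.1400  ⇒  S_min = 1469/1000 m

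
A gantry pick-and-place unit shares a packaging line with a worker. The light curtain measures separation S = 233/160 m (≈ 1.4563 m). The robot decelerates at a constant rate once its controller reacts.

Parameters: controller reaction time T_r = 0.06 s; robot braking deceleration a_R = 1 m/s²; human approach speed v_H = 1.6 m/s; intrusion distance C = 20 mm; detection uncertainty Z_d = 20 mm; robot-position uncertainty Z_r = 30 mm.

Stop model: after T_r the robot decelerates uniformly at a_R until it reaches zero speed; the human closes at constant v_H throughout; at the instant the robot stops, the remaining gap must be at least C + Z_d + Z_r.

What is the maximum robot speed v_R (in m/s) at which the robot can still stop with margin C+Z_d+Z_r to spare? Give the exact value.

v_R_max = 13/20 m/s = 0.6500 m/s

quadratic (1/2)·v² + (83/50)·v + (-5161/4000) = 0
  disc = (83/50)² − 4·(1/2)·(-5161/4000) = 53361/10000 ; √disc = 231/100
  v_R = (−(83/50) + 231/100) / (2·(1/2)) = 13/20 m/s
check:
T_s = v_R/a_R = (13/20)/1 = 0.6500 s
robot covers v_R·T_r = 0.6500·0.0600 = 0.0390 m before braking
braking distance = 0.6500²/(2·1.0000) = 0.2112 m
human closes 1.6000·0.7100 = 1.1360 m
C+Z_d+Z_r = 0.0200+0.0200+0.0300 = 0.0700 m
sum ≈ 0.0390+0.2112+1.1360+0.0700 ≈ 1.4563 m = S ✓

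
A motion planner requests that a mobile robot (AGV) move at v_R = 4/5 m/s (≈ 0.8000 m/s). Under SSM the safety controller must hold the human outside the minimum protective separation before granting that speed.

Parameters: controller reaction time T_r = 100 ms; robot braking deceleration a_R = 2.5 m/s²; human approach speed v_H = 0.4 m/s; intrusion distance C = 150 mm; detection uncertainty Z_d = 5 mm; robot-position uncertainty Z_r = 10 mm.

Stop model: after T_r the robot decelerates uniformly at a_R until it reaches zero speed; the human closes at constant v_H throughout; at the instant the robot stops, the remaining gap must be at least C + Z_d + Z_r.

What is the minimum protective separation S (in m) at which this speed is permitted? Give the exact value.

braking lasts T_s = (4/5)/(5/2) = 0.3200 s
reaction-phase robot travel = 0.8000·0.1000 = 0.0800 m
robot under decel: 0.8000²/(2·2.5000) = 0.1280 m
human over T_r+T_s: 0.4000·(0.1000+0.3200) = 0.1680 m
residual clearance needed = 0.1500+0.0050+0.0100 = 0.1650 m
S_min ≈ 0.0800+0.1280+0.1680+0.1650  ⇒  S_min = 541/1000 m

S_min = 541/1000 m = 0.5410 m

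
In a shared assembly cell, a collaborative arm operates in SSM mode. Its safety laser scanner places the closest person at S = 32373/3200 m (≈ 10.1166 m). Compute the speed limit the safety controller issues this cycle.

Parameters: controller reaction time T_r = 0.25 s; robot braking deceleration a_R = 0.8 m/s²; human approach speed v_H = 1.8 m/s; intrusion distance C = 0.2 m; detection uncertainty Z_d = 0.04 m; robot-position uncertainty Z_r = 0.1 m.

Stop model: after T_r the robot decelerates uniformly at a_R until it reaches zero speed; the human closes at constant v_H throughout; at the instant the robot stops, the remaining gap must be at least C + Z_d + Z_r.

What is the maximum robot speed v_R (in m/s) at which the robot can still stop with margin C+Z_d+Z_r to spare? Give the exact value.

v_R_max = 47/20 m/s = 2.3500 m/s

collect terms ⇒ (5/8)·v_R² + (5/2)·v_R + (-5969/640) = 0
  disc = (5/2)² − 4·(5/8)·(-5969/640) = 7569/256 ; √disc = 87/16
  v_R = (−(5/2) + 87/16) / (2·(5/8)) = 47/20 m/s
check:
T_s = v_R/a_R = (47/20)/(4/5) = 2.9375 s
robot covers v_R·T_r = 2.3500·0.2500 = 0.5875 m before braking
robot under decel: 2.3500²/(2·0.8000) = 3.4516 m
human closes 1.8000·3.1875 = 5.7375 m
residual clearance needed = 0.2000+0.0400+0.1000 = 0.3400 m
sum ≈ 0.5875+3.4516+5.7375+0.3400 ≈ 10.1166 m = S ✓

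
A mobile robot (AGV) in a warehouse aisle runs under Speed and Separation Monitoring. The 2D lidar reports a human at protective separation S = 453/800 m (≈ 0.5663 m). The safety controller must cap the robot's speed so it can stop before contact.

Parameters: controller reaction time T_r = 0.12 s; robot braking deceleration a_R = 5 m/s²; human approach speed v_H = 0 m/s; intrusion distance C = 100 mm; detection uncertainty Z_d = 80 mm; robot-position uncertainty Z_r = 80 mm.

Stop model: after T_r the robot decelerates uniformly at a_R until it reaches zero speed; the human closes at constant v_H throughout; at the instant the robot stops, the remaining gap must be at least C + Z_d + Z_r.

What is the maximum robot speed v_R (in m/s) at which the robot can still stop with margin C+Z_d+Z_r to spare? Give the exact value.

at the boundary: (1/10)·v² + (3/25)·v + (-49/160) = 0
  disc = (3/25)² − 4·(1/10)·(-49/160) = 1369/10000 ; √disc = 37/100
  v_R = (−(3/25) + 37/100) / (2·(1/10)) = 5/4 m/s
check:
T_s = v_R/a_R = (5/4)/5 = 0.2500 s
robot covers v_R·T_r = 1.2500·0.1200 = 0.1500 m before braking
braking distance = 1.2500²/(2·5.0000) = 0.1562 m
person approaches 0.0000·(0.1200+0.2500) = 0.0000 m
residual clearance needed = 0.1000+0.0800+0.0800 = 0.2600 m
sum ≈ 0.1500+0.1562+0.0000+0.2600 ≈ 0.5663 m = S ✓

v_R_max = 5/4 m/s = 1.2500 m/s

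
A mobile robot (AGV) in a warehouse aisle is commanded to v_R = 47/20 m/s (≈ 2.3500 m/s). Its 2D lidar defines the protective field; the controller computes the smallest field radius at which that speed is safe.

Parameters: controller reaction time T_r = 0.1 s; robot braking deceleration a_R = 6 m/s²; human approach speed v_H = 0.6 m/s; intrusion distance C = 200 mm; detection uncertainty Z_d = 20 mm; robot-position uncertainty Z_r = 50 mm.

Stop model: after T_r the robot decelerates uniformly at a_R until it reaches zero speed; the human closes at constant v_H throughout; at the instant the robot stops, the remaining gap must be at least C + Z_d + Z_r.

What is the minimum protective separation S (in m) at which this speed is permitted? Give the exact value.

S_min = 6049/4800 m = 1.2602 m

T_s = v_R/a_R = (47/20)/6 = 0.3917 s
robot covers v_R·T_r = 2.3500·0.1000 = 0.2350 m before braking
robot covers 2.3500·0.3917 − ½·6.0000·0.3917² = 0.4602 m while stopping
human closes 0.6000·0.4917 = 0.2950 m
margins: 0.2000+0.0200+0.0500 = 0.2700 m
S_min ≈ 0.2350+0.4602+0.2950+0.2700  ⇒  S_min = 6049/4800 m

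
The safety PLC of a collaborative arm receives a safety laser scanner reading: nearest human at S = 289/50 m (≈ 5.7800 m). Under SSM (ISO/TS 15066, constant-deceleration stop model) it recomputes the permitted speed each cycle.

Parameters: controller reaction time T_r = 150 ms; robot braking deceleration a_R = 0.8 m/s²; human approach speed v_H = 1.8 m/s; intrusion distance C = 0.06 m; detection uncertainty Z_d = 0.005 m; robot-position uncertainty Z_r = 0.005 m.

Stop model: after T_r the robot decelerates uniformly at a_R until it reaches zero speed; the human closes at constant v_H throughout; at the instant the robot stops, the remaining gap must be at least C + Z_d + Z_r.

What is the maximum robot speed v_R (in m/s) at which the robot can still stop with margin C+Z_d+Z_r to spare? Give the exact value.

v_R_max = 8/5 m/s = 1.6000 m/s

collect terms ⇒ (5/8)·v_R² + (12/5)·v_R + (-136/25) = 0
  disc = (12/5)² − 4·(5/8)·(-136/25) = 484/25 ; √disc = 22/5
  v_R = (−(12/5) + 22/5) / (2·(5/8)) = 8/5 m/s
check:
stop time T_s = (8/5)/(4/5) = 2.0000 s
reaction-phase robot travel = 1.6000·0.1500 = 0.2400 m
robot covers 1.6000·2.0000 − ½·0.8000·2.0000² = 1.6000 m while stopping
human over T_r+T_s: 1.8000·(0.1500+2.0000) = 3.8700 m
margins: 0.0600+0.0050+0.0050 = 0.0700 m
sum ≈ 0.2400+1.6000+3.8700+0.0700 ≈ 5.7800 m = S ✓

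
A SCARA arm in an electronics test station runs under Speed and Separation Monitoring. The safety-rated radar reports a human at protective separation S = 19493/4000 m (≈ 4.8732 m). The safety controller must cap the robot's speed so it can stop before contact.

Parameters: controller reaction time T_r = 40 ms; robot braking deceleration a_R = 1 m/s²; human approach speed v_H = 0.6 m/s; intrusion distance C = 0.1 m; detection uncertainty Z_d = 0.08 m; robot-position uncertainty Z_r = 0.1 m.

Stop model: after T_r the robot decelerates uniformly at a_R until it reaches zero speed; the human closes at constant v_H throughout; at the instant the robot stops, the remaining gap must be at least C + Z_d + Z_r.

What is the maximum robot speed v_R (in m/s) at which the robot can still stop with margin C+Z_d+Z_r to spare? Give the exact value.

v_R_max = 49/20 m/s = 2.4500 m/s

collect terms ⇒ (1/2)·v_R² + (16/25)·v_R + (-18277/4000) = 0
  disc = (16/25)² − 4·(1/2)·(-18277/4000) = 95481/10000 ; √disc = 309/100
  v_R = (−(16/25) + 309/100) / (2·(1/2)) = 49/20 m/s
check:
braking lasts T_s = (49/20)/1 = 2.4500 s
reaction-phase robot travel = 2.4500·0.0400 = 0.0980 m
robot under decel: 2.4500²/(2·1.0000) = 3.0013 m
person approaches 0.6000·(0.0400+2.4500) = 1.4940 m
C+Z_d+Z_r = 0.1000+0.0800+0.1000 = 0.2800 m
sum ≈ 0.0980+3.0013+1.4940+0.2800 ≈ 4.8732 m = S ✓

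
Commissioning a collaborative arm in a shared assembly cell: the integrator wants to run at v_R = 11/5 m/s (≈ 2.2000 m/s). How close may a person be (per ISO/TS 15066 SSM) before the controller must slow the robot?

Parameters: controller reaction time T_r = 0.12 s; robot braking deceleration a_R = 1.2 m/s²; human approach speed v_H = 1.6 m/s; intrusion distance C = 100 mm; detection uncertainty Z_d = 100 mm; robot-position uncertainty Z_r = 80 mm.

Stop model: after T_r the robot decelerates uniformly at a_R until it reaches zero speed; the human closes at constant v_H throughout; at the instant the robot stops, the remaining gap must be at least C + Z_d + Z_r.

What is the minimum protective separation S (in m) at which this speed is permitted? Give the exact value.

S_min = 2843/500 m = 5.6860 m

T_s = v_R/a_R = (11/5)/(6/5) = 1.8333 s
robot covers v_R·T_r = 2.2000·0.1200 = 0.2640 m before braking
robot under decel: 2.2000²/(2·1.2000) = 2.0167 m
person approaches 1.6000·(0.1200+1.8333) = 3.1253 m
C+Z_d+Z_r = 0.1000+0.1000+0.0800 = 0.2800 m
S_min ≈ 0.2640+2.0167+3.1253+0.2800  ⇒  S_min = 2843/500 m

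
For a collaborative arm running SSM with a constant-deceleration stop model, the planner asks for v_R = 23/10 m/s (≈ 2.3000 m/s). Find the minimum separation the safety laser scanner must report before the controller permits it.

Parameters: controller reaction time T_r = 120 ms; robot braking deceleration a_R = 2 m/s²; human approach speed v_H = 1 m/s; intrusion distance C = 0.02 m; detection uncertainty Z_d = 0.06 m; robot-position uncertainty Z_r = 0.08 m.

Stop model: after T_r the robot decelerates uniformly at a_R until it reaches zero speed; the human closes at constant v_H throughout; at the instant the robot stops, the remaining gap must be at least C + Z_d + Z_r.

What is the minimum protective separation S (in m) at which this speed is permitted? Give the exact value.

stop time T_s = (23/10)/2 = 1.1500 s
reaction-phase robot travel = 2.3000·0.1200 = 0.2760 m
braking distance = 2.3000²/(2·2.0000) = 1.3225 m
human closes 1.0000·1.2700 = 1.2700 m
margins: 0.0200+0.0600+0.0800 = 0.1600 m
S_min ≈ 0.2760+1.3225+1.2700+0.1600  ⇒  S_min = 6057/2000 m

S_min = 6057/2000 m = 3.0285 m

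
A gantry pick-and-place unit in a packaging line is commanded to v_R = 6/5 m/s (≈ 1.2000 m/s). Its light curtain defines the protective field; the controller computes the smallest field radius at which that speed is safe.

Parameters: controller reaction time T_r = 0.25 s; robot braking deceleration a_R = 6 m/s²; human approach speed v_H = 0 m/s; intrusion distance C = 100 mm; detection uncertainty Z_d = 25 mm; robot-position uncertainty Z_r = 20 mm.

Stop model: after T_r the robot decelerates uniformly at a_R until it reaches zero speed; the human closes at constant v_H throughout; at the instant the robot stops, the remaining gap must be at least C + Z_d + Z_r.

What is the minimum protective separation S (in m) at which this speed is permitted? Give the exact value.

stop time T_s = (6/5)/6 = 0.2000 s
reaction-phase robot travel = 1.2000·0.2500 = 0.3000 m
robot covers 1.2000·0.2000 − ½·6.0000·0.2000² = 0.1200 m while stopping
human over T_r+T_s: 0.0000·(0.2500+0.2000) = 0.0000 m
C+Z_d+Z_r = 0.1000+0.0250+0.0200 = 0.1450 m
S_min ≈ 0.3000+0.1200+0.0000+0.1450  ⇒  S_min = 113/200 m

S_min = 113/200 m = 0.5650 m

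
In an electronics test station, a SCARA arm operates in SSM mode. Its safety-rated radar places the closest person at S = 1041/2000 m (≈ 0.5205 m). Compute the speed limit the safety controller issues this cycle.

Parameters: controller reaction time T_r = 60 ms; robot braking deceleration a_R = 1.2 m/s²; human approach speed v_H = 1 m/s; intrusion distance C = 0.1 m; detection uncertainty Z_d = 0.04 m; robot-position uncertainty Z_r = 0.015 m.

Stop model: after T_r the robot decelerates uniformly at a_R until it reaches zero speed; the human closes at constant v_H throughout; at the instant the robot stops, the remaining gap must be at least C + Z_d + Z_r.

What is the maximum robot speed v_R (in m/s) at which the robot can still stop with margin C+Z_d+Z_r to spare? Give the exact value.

quadratic (5/12)·v² + (67/75)·v + (-611/2000) = 0
  disc = (67/75)² − 4·(5/12)·(-611/2000) = 117649/90000 ; √disc = 343/300
  v_R = (−(67/75) + 343/300) / (2·(5/12)) = 3/10 m/s
check:
braking lasts T_s = (3/10)/(6/5) = 0.2500 s
robot covers v_R·T_r = 0.3000·0.0600 = 0.0180 m before braking
braking distance = 0.3000²/(2·1.2000) = 0.0375 m
human over T_r+T_s: 1.0000·(0.0600+0.2500) = 0.3100 m
residual clearance needed = 0.1000+0.0400+0.0150 = 0.1550 m
sum ≈ 0.0180+0.0375+0.3100+0.1550 ≈ 0.5205 m = S ✓

v_R_max = 3/10 m/s = 0.3000 m/s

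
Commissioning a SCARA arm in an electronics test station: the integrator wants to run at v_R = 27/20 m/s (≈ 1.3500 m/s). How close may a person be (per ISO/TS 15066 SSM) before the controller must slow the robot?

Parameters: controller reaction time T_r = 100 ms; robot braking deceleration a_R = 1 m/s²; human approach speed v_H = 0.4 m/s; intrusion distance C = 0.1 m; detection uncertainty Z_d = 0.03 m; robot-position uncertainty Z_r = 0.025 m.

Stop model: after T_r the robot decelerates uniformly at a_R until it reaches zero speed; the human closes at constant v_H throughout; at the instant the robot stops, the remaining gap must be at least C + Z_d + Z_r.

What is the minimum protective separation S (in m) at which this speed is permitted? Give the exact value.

S_min = 57/32 m = 1.7812 m

stop time T_s = (27/20)/1 = 1.3500 s
reaction-phase robot travel = 1.3500·0.1000 = 0.1350 m
robot under decel: 1.3500²/(2·1.0000) = 0.9113 m
human closes 0.4000·1.4500 = 0.5800 m
margins: 0.1000+0.0300+0.0250 = 0.1550 m
S_min ≈ 0.1350+0.9113+0.5800+0.1550  ⇒  S_min = 57/32 m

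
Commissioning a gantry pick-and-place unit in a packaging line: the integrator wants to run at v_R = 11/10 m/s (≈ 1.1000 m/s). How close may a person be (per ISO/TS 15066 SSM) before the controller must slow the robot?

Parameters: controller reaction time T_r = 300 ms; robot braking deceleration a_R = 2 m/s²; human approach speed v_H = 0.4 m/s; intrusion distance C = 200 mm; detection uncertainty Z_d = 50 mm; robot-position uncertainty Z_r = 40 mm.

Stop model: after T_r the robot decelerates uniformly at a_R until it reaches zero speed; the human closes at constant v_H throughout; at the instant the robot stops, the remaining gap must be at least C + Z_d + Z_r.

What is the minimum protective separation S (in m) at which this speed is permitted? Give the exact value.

T_s = v_R/a_R = (11/10)/2 = 0.5500 s
robot covers v_R·T_r = 1.1000·0.3000 = 0.3300 m before braking
braking distance = 1.1000²/(2·2.0000) = 0.3025 m
person approaches 0.4000·(0.3000+0.5500) = 0.3400 m
residual clearance needed = 0.2000+0.0500+0.0400 = 0.2900 m
S_min ≈ 0.3300+0.3025+0.3400+0.2900  ⇒  S_min = 101/80 m

S_min = 101/80 m = 1.2625 m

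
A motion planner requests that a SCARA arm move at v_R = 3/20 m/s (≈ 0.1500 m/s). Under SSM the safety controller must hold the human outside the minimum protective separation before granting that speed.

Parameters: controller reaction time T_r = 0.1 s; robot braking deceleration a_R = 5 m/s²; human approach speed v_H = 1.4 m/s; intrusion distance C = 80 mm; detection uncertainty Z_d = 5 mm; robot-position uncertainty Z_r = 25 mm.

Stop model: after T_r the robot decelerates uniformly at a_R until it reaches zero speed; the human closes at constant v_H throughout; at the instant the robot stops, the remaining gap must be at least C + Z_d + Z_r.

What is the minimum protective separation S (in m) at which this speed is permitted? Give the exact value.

T_s = v_R/a_R = (3/20)/5 = 0.0300 s
reaction-phase robot travel = 0.1500·0.1000 = 0.0150 m
braking distance = 0.1500²/(2·5.0000) = 0.0022 m
person approaches 1.4000·(0.1000+0.0300) = 0.1820 m
residual clearance needed = 0.0800+0.0050+0.0250 = 0.1100 m
S_min ≈ 0.0150+0.0022+0.1820+0.1100  ⇒  S_min = 1237/4000 m

S_min = 1237/4000 m = 0.3093 m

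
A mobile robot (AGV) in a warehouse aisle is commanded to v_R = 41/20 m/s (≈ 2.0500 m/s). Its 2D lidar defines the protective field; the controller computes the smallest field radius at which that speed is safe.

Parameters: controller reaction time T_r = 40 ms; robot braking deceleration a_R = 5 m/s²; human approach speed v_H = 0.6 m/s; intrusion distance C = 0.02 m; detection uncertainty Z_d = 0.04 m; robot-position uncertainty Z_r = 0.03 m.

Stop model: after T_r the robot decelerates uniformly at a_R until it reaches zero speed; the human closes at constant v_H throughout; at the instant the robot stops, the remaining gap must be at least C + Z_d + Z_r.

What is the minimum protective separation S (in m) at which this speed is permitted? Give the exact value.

braking lasts T_s = (41/20)/5 = 0.4100 s
robot in T_r: 2.0500·0.0400 = 0.0820 m
robot covers 2.0500·0.4100 − ½·5.0000·0.4100² = 0.4203 m while stopping
human over T_r+T_s: 0.6000·(0.0400+0.4100) = 0.2700 m
margins: 0.0200+0.0400+0.0300 = 0.0900 m
S_min ≈ 0.0820+0.4203+0.2700+0.0900  ⇒  S_min = 3449/4000 m

S_min = 3449/4000 m = 0.8622 m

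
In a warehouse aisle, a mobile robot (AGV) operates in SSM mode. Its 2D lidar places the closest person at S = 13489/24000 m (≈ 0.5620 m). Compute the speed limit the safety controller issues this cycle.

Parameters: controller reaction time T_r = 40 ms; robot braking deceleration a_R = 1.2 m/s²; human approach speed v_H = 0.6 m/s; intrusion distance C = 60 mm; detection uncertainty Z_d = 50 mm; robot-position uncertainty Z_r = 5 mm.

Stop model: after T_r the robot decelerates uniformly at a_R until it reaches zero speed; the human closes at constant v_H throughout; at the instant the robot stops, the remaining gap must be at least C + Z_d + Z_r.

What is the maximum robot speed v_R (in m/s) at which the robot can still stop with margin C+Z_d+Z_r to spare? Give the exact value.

collect terms ⇒ (5/12)·v_R² + (27/50)·v_R + (-10153/24000) = 0
  disc = (27/50)² − 4·(5/12)·(-10153/24000) = 358801/360000 ; √disc = 599/600
  v_R = (−(27/50) + 599/600) / (2·(5/12)) = 11/20 m/s
check:
T_s = v_R/a_R = (11/20)/(6/5) = 0.4583 s
reaction-phase robot travel = 0.5500·0.0400 = 0.0220 m
robot under decel: 0.5500²/(2·1.2000) = 0.1260 m
person approaches 0.6000·(0.0400+0.4583) = 0.2990 m
margins: 0.0600+0.0500+0.0050 = 0.1150 m
sum ≈ 0.0220+0.1260+0.2990+0.1150 ≈ 0.5620 m = S ✓

v_R_max = 11/20 m/s = 0.5500 m/s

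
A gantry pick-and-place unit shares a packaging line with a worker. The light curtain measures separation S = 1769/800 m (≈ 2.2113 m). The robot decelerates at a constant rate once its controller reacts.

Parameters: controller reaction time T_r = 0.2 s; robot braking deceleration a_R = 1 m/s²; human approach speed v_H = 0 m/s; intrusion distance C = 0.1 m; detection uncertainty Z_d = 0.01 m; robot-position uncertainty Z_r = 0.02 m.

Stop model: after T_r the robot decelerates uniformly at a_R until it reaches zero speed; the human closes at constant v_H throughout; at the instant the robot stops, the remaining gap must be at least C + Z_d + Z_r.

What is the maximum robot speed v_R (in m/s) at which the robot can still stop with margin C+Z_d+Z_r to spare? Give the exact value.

quadratic (1/2)·v² + (1/5)·v + (-333/160) = 0
  disc = (1/5)² − 4·(1/2)·(-333/160) = 1681/400 ; √disc = 41/20
  v_R = (−(1/5) + 41/20) / (2·(1/2)) = 37/20 m/s
check:
T_s = v_R/a_R = (37/20)/1 = 1.8500 s
robot covers v_R·T_r = 1.8500·0.2000 = 0.3700 m before braking
braking distance = 1.8500²/(2·1.0000) = 1.7112 m
human closes 0.0000·2.0500 = 0.0000 m
margins: 0.1000+0.0100+0.0200 = 0.1300 m
sum ≈ 0.3700+1.7112+0.0000+0.1300 ≈ 2.2113 m = S ✓

v_R_max = 37/20 m/s = 1.8500 m/s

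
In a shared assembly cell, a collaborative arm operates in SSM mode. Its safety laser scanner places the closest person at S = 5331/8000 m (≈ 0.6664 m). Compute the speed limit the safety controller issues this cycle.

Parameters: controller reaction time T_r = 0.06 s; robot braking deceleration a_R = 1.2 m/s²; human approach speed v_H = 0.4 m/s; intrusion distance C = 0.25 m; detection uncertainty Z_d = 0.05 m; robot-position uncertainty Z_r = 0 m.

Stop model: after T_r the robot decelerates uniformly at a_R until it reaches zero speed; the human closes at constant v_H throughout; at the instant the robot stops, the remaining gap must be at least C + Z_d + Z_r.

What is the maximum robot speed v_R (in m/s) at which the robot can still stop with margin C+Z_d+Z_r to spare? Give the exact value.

v_R_max = 11/20 m/s = 0.5500 m/s

quadratic (5/12)·v² + (59/150)·v + (-2739/8000) = 0
  disc = (59/150)² − 4·(5/12)·(-2739/8000) = 261121/360000 ; √disc = 511/600
  v_R = (−(59/150) + 511/600) / (2·(5/12)) = 11/20 m/s
check:
T_s = v_R/a_R = (11/20)/(6/5) = 0.4583 s
robot in T_r: 0.5500·0.0600 = 0.0330 m
robot covers 0.5500·0.4583 − ½·1.2000·0.4583² = 0.1260 m while stopping
human closes 0.4000·0.5183 = 0.2073 m
residual clearance needed = 0.2500+0.0500+0.0000 = 0.3000 m
sum ≈ 0.0330+0.1260+0.2073+0.3000 ≈ 0.6664 m = S ✓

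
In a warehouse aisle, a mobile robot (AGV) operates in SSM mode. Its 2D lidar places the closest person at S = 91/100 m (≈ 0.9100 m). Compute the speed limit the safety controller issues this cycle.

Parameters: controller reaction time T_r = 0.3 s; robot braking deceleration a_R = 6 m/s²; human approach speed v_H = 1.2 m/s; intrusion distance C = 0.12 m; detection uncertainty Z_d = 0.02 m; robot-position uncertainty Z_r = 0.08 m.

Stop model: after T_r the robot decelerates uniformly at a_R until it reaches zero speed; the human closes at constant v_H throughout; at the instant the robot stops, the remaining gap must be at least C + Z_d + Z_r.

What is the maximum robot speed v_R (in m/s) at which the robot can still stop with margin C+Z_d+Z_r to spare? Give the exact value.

quadratic (1/12)·v² + (1/2)·v + (-33/100) = 0
  disc = (1/2)² − 4·(1/12)·(-33/100) = 9/25 ; √disc = 3/5
  v_R = (−(1/2) + 3/5) / (2·(1/12)) = 3/5 m/s
check:
stop time T_s = (3/5)/6 = 0.1000 s
robot covers v_R·T_r = 0.6000·0.3000 = 0.1800 m before braking
braking distance = 0.6000²/(2·6.0000) = 0.0300 m
human closes 1.2000·0.4000 = 0.4800 m
C+Z_d+Z_r = 0.1200+0.0200+0.0800 = 0.2200 m
sum ≈ 0.1800+0.0300+0.4800+0.2200 ≈ 0.9100 m = S ✓

v_R_max = 3/5 m/s = 0.6000 m/s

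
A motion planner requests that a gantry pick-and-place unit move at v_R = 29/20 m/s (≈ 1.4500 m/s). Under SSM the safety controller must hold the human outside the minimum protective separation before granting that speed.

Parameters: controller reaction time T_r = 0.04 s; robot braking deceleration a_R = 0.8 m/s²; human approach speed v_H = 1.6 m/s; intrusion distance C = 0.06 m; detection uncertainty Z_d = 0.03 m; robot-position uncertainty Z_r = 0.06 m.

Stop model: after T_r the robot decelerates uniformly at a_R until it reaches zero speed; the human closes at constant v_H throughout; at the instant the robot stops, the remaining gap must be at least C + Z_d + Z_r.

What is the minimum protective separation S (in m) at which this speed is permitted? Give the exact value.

S_min = 71777/16000 m = 4.4861 m

T_s = v_R/a_R = (29/20)/(4/5) = 1.8125 s
reaction-phase robot travel = 1.4500·0.0400 = 0.0580 m
braking distance = 1.4500²/(2·0.8000) = 1.3141 m
human over T_r+T_s: 1.6000·(0.0400+1.8125) = 2.9640 m
residual clearance needed = 0.0600+0.0300+0.0600 = 0.1500 m
S_min ≈ 0.0580+1.3141+2.9640+0.1500  ⇒  S_min = 71777/16000 m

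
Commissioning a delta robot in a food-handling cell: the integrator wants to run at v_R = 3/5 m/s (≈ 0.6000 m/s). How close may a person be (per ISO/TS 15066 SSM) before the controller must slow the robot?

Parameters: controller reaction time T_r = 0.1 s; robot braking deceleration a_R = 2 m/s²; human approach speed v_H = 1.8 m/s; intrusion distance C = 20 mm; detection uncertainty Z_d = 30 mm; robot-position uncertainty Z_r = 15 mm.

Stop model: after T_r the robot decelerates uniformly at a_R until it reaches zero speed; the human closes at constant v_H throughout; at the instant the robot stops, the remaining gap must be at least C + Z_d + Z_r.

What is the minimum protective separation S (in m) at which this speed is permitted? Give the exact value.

S_min = 187/200 m = 0.9350 m

stop time T_s = (3/5)/2 = 0.3000 s
reaction-phase robot travel = 0.6000·0.1000 = 0.0600 m
robot covers 0.6000·0.3000 − ½·2.0000·0.3000² = 0.0900 m while stopping
human closes 1.8000·0.4000 = 0.7200 m
C+Z_d+Z_r = 0.0200+0.0300+0.0150 = 0.0650 m
S_min ≈ 0.0600+0.0900+0.7200+0.0650  ⇒  S_min = 187/200 m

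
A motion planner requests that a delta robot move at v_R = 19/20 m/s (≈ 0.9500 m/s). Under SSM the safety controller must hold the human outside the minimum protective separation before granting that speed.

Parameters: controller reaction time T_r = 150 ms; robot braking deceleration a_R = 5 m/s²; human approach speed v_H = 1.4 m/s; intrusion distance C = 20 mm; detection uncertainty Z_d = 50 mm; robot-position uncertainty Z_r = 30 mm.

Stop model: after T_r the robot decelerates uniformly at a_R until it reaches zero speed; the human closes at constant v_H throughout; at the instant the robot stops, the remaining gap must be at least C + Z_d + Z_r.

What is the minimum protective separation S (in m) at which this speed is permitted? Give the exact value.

braking lasts T_s = (19/20)/5 = 0.1900 s
robot covers v_R·T_r = 0.9500·0.1500 = 0.1425 m before braking
robot under decel: 0.9500²/(2·5.0000) = 0.0902 m
person approaches 1.4000·(0.1500+0.1900) = 0.4760 m
margins: 0.0200+0.0500+0.0300 = 0.1000 m
S_min ≈ 0.1425+0.0902+0.4760+0.1000  ⇒  S_min = 647/800 m

S_min = 647/800 m = 0.8087 m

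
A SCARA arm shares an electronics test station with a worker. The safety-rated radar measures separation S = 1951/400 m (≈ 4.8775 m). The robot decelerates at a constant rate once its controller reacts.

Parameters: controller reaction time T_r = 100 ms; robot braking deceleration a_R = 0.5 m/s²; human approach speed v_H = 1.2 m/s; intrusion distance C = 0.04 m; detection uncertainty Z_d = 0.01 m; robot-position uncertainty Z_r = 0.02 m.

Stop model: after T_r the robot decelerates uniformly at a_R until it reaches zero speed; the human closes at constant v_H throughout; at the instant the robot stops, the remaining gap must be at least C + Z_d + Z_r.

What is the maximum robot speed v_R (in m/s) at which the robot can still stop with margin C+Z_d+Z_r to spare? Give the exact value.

at the boundary: (1)·v² + (5/2)·v + (-75/16) = 0
  disc = (5/2)² − 4·(1)·(-75/16) = 25 ; √disc = 5
  v_R = (−(5/2) + 5) / (2·(1)) = 5/4 m/s
check:
braking lasts T_s = (5/4)/(1/2) = 2.5000 s
reaction-phase robot travel = 1.2500·0.1000 = 0.1250 m
braking distance = 1.2500²/(2·0.5000) = 1.5625 m
human closes 1.2000·2.6000 = 3.1200 m
C+Z_d+Z_r = 0.0400+0.0100+0.0200 = 0.0700 m
sum ≈ 0.1250+1.5625+3.1200+0.0700 ≈ 4.8775 m = S ✓

v_R_max = 5/4 m/s = 1.2500 m/s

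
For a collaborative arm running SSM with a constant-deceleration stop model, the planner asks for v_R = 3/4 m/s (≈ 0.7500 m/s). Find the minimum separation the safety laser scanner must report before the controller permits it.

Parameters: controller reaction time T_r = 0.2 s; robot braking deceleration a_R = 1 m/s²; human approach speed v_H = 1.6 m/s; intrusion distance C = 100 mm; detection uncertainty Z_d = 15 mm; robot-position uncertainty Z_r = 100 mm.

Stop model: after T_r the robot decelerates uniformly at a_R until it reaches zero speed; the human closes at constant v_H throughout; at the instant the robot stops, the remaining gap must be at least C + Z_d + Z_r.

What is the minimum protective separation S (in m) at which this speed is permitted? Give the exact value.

S_min = 1733/800 m = 2.1662 m

braking lasts T_s = (3/4)/1 = 0.7500 s
reaction-phase robot travel = 0.7500·0.2000 = 0.1500 m
braking distance = 0.7500²/(2·1.0000) = 0.2812 m
person approaches 1.6000·(0.2000+0.7500) = 1.5200 m
residual clearance needed = 0.1000+0.0150+0.1000 = 0.2150 m
S_min ≈ 0.1500+0.2812+1.5200+0.2150  ⇒  S_min = 1733/800 m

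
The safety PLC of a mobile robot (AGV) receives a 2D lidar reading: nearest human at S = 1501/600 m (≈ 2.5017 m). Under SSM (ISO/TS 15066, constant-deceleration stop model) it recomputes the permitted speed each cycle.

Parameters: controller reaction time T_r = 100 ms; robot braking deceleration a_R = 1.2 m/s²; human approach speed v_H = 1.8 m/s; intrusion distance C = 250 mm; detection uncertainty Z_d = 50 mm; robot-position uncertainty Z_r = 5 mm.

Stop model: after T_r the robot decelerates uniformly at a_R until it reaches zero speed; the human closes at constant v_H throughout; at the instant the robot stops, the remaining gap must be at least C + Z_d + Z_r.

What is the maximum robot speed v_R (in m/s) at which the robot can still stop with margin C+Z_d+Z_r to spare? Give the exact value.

quadratic (5/12)·v² + (8/5)·v + (-121/60) = 0
  disc = (8/5)² − 4·(5/12)·(-121/60) = 5329/900 ; √disc = 73/30
  v_R = (−(8/5) + 73/30) / (2·(5/12)) = 1 m/s
check:
T_s = v_R/a_R = 1/(6/5) = 0.8333 s
reaction-phase robot travel = 1.0000·0.1000 = 0.1000 m
robot under decel: 1.0000²/(2·1.2000) = 0.4167 m
human closes 1.8000·0.9333 = 1.6800 m
margins: 0.2500+0.0500+0.0050 = 0.3050 m
sum ≈ 0.1000+0.4167+1.6800+0.3050 ≈ 2.5017 m = S ✓

v_R_max = 1 m/s = 1.0000 m/s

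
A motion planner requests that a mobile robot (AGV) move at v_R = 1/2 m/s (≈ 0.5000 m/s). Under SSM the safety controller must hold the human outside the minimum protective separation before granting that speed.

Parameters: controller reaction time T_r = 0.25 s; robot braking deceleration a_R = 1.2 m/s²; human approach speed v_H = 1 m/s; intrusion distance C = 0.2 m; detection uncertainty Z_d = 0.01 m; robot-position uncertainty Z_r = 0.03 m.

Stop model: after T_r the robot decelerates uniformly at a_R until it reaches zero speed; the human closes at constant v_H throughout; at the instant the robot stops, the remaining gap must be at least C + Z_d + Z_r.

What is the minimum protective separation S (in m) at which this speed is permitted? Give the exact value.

S_min = 1363/1200 m = 1.1358 m

T_s = v_R/a_R = (1/2)/(6/5) = 0.4167 s
robot in T_r: 0.5000·0.2500 = 0.1250 m
robot covers 0.5000·0.4167 − ½·1.2000·0.4167² = 0.1042 m while stopping
human over T_r+T_s: 1.0000·(0.2500+0.4167) = 0.6667 m
C+Z_d+Z_r = 0.2000+0.0100+0.0300 = 0.2400 m
S_min ≈ 0.1250+0.1042+0.6667+0.2400  ⇒  S_min = 1363/1200 m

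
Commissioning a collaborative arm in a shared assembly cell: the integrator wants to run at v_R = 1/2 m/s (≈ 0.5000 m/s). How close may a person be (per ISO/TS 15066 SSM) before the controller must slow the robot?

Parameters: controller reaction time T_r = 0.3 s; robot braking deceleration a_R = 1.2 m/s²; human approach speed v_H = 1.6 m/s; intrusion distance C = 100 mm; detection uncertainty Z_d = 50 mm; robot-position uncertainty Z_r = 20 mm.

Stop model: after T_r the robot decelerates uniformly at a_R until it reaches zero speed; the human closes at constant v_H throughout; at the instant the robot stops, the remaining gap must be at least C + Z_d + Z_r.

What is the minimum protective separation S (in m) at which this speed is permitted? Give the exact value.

braking lasts T_s = (1/2)/(6/5) = 0.4167 s
robot in T_r: 0.5000·0.3000 = 0.1500 m
robot covers 0.5000·0.4167 − ½·1.2000·0.4167² = 0.1042 m while stopping
person approaches 1.6000·(0.3000+0.4167) = 1.1467 m
margins: 0.1000+0.0500+0.0200 = 0.1700 m
S_min ≈ 0.1500+0.1042+1.1467+0.1700  ⇒  S_min = 377/240 m

S_min = 377/240 m = 1.5708 m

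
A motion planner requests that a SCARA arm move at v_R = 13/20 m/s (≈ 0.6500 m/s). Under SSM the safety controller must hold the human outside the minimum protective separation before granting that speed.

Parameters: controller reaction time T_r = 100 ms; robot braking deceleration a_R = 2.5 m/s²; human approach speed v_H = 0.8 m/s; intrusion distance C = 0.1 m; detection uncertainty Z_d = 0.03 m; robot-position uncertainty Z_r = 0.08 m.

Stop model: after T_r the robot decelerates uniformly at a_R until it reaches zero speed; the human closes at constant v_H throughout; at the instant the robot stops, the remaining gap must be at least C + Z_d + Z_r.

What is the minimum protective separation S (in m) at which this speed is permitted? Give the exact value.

T_s = v_R/a_R = (13/20)/(5/2) = 0.2600 s
robot in T_r: 0.6500·0.1000 = 0.0650 m
robot under decel: 0.6500²/(2·2.5000) = 0.0845 m
human over T_r+T_s: 0.8000·(0.1000+0.2600) = 0.2880 m
residual clearance needed = 0.1000+0.0300+0.0800 = 0.2100 m
S_min ≈ 0.0650+0.0845+0.2880+0.2100  ⇒  S_min = 259/400 m

S_min = 259/400 m = 0.6475 m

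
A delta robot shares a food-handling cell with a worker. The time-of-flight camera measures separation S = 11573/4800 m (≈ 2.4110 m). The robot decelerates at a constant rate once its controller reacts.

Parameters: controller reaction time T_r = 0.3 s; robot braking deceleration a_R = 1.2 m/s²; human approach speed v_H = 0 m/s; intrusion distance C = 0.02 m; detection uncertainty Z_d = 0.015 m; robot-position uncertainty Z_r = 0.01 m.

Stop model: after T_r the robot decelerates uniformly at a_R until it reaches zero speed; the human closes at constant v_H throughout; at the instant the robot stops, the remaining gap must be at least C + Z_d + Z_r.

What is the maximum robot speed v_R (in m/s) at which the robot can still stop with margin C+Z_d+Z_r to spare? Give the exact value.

v_R_max = 41/20 m/s = 2.0500 m/s

quadratic (5/12)·v² + (3/10)·v + (-11357/4800) = 0
  disc = (3/10)² − 4·(5/12)·(-11357/4800) = 58081/14400 ; √disc = 241/120
  v_R = (−(3/10) + 241/120) / (2·(5/12)) = 41/20 m/s
check:
T_s = v_R/a_R = (41/20)/(6/5) = 1.7083 s
reaction-phase robot travel = 2.0500·0.3000 = 0.6150 m
robot under decel: 2.0500²/(2·1.2000) = 1.7510 m
human over T_r+T_s: 0.0000·(0.3000+1.7083) = 0.0000 m
C+Z_d+Z_r = 0.0200+0.0150+0.0100 = 0.0450 m
sum ≈ 0.6150+1.7510+0.0000+0.0450 ≈ 2.4110 m = S ✓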